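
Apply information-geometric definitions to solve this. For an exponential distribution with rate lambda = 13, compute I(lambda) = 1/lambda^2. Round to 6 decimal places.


Fisher information for exponential: I(lambda) = 1/lambda^2.
lambda = 13, lambda^2 = 169.
I = 1/169 = 0.005917

0.005917


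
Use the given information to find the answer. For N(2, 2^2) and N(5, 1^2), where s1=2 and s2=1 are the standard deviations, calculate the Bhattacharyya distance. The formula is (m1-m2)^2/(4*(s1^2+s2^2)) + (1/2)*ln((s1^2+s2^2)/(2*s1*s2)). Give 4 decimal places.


Bhattacharyya distance between two Gaussians:
DB = (m1-m2)^2/(4*(s1^2+s2^2)) + (1/2)*ln((s1^2+s2^2)/(2*s1*s2)).
(m1-m2)^2 = (-3)^2 = 9.
s1^2+s2^2 = 4 + 1 = 5.
term1 = 9/20 = 0.45.
term2 = 0.5*ln(5/4.0) = 0.111572.
DB = 0.45 + 0.111572 = 0.5616

0.5616


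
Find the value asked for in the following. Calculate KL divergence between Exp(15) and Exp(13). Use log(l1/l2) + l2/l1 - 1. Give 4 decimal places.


KL divergence for exponential family:
KL = log(l1/l2) + l2/l1 - 1.
log(15/13) = 0.143101.
13/15 = 0.866667.
KL = 0.143101 + 0.866667 - 1 = 0.0098

0.0098


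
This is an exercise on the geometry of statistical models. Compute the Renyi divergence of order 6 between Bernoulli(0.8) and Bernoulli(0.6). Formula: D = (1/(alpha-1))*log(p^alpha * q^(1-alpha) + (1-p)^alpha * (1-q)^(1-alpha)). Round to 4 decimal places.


Renyi divergence of order alpha between Bernoulli distributions:
D = (1/(alpha-1))*log(p^alpha * q^(1-alpha) + (1-p)^alpha * (1-q)^(1-alpha)).
alpha = 6, p = 0.8, q = 0.6.
p^alpha * q^(1-alpha) = 0.8^6 * 0.6^-5 = 3.371193.
(1-p)^alpha * (1-q)^(1-alpha) = 0.2^6 * 0.4^-5 = 0.00625.
sum = 3.371193 + 0.00625 = 3.377443.
D = (1/5)*log(3.377443) = 0.2434

0.2434


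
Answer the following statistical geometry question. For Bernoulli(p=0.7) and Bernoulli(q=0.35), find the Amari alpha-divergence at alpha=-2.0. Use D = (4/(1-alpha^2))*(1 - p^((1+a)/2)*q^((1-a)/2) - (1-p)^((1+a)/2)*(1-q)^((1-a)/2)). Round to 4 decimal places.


Amari alpha-divergence:
D = (4/(1-alpha^2))*(1 - p^((1+a)/2)*q^((1-a)/2) - (1-p)^((1+a)/2)*(1-q)^((1-a)/2)).
alpha = -2.0, p = 0.7, q = 0.35.
e1 = (1+alpha)/2 = -0.5, e2 = (1-alpha)/2 = 1.5.
t1 = p^e1 * q^e2 = 0.7^-0.5 * 0.35^1.5 = 0.247487.
t2 = (1-p)^e1 * (1-q)^e2 = 0.3^-0.5 * 0.65^1.5 = 0.956774.
4/(1-alpha^2) = -1.333333.
D = -1.333333*(1 - 0.247487 - 0.956774) = 0.2723

0.2723


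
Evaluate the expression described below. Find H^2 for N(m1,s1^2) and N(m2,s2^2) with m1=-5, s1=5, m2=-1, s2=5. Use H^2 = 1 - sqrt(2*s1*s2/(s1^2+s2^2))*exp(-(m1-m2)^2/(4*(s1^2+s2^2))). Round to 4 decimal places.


Squared Hellinger distance for Gaussians:
H^2 = 1 - sqrt(2*s1*s2/(s1^2+s2^2)) * exp(-(m1-m2)^2/(4*(s1^2+s2^2))).
s1^2 = 25, s2^2 = 25, s1^2+s2^2 = 50.
sqrt(2*5*5/(50)) = 1.0.
(m1-m2)^2 = (-4)^2 = 16.
exp(-16/(4*50)) = exp(-0.08) = 0.923116.
H^2 = 1 - 1.0*0.923116 = 0.0769

0.0769


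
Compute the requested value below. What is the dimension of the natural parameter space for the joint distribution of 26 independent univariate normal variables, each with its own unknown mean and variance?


Exponential family dimension calculation:
Each univariate normal has two natural parameters (mu/sigma^2 and -1/(2 sigma^2)).
With 26 independent components, dim = 2 * 26 = 52.

52


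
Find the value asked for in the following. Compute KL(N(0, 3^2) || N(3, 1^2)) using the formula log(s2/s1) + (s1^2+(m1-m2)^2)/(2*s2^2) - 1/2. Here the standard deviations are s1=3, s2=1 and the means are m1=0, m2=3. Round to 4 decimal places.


KL divergence between normal distributions:
KL = log(s2/s1) + (s1^2 + (m1-m2)^2)/(2*s2^2) - 1/2.
log(1/3) = -1.098612.
(3^2 + (0-3)^2)/(2*1^2) = (9 + 9)/2 = 9.0.
KL = -1.098612 + 9.0 - 0.5 = 7.4014

7.4014


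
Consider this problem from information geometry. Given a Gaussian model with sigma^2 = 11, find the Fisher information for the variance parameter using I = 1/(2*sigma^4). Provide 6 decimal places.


Fisher information for variance: I(sigma^2) = 1/(2*sigma^4).
sigma^2 = 11, so sigma^4 = 121.
I = 1/(2*121) = 1/242 = 0.004132

0.004132


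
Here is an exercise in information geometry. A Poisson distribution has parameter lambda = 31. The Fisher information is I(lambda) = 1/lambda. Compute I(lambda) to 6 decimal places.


Fisher information for Poisson: I(lambda) = 1/lambda.
lambda = 31.
I(lambda) = 1/31 = 0.032258

0.032258


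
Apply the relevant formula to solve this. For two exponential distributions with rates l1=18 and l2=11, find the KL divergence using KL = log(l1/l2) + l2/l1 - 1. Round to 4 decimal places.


KL divergence for exponential family:
KL = log(l1/l2) + l2/l1 - 1.
log(18/11) = 0.492476.
11/18 = 0.611111.
KL = 0.492476 + 0.611111 - 1 = 0.1036

0.1036


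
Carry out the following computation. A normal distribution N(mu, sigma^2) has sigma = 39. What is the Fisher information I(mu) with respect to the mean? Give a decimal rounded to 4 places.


The Fisher information for the mean of a normal distribution is I(mu) = 1/sigma^2.
sigma = 39, so sigma^2 = 1521.
I(mu) = 1/1521 = 0.0007

0.0007


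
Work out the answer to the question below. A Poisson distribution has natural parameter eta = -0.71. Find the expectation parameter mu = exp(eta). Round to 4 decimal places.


Expectation parameter for Poisson exponential family:
mu = exp(eta).
eta = -0.71.
mu = exp(-0.71) = 0.4916

0.4916


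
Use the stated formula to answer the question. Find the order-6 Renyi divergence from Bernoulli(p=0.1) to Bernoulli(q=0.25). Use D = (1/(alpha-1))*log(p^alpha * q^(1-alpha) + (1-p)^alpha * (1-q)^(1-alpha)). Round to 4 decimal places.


Renyi divergence of order alpha between Bernoulli distributions:
D = (1/(alpha-1))*log(p^alpha * q^(1-alpha) + (1-p)^alpha * (1-q)^(1-alpha)).
alpha = 6, p = 0.1, q = 0.25.
p^alpha * q^(1-alpha) = 0.1^6 * 0.25^-5 = 0.001024.
(1-p)^alpha * (1-q)^(1-alpha) = 0.9^6 * 0.75^-5 = 2.239488.
sum = 0.001024 + 2.239488 = 2.240512.
D = (1/5)*log(2.240512) = 0.1613

0.1613


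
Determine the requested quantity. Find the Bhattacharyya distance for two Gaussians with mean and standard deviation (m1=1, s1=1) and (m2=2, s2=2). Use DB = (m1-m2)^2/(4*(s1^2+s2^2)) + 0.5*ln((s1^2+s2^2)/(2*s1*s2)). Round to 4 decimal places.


Bhattacharyya distance between two Gaussians:
DB = (m1-m2)^2/(4*(s1^2+s2^2)) + (1/2)*ln((s1^2+s2^2)/(2*s1*s2)).
(m1-m2)^2 = (-1)^2 = 1.
s1^2+s2^2 = 1 + 4 = 5.
term1 = 1/20 = 0.05.
term2 = 0.5*ln(5/4.0) = 0.111572.
DB = 0.05 + 0.111572 = 0.1616

0.1616


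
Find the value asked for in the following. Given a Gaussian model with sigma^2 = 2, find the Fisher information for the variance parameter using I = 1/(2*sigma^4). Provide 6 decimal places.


Fisher information for variance: I(sigma^2) = 1/(2*sigma^4).
sigma^2 = 2, so sigma^4 = 4.
I = 1/(2*4) = 1/8 = 0.125000

0.125000


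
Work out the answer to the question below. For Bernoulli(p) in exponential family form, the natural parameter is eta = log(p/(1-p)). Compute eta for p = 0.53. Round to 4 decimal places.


Natural parameter for Bernoulli: eta = log(p/(1-p)).
p = 0.53, 1-p = 0.47.
p/(1-p) = 1.12766.
eta = log(1.12766) = 0.1201

0.1201


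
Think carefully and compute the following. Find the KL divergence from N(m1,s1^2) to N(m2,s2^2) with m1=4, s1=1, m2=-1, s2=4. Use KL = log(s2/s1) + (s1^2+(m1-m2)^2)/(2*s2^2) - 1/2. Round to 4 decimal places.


KL divergence between normal distributions:
KL = log(s2/s1) + (s1^2 + (m1-m2)^2)/(2*s2^2) - 1/2.
log(4/1) = 1.386294.
(1^2 + (4--1)^2)/(2*4^2) = (1 + 25)/32 = 0.8125.
KL = 1.386294 + 0.8125 - 0.5 = 1.6988

1.6988


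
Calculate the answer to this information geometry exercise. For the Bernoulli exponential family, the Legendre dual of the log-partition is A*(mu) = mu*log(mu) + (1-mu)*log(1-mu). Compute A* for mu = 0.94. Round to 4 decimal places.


Legendre transform for Bernoulli:
A*(mu) = mu*log(mu) + (1-mu)*log(1-mu).
mu = 0.94, 1-mu = 0.06.
mu*log(mu) = 0.94*log(0.94) = -0.058163.
(1-mu)*log(1-mu) = 0.06*log(0.06) = -0.168805.
A* = -0.058163 + -0.168805 = -0.2270

-0.2270


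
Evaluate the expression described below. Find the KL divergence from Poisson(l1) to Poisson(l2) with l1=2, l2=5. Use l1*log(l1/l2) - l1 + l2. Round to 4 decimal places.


KL divergence for Poisson:
KL = l1*log(l1/l2) - l1 + l2.
l1 = 2, l2 = 5.
log(2/5) = -0.916291.
l1*log(l1/l2) = 2 * -0.916291 = -1.832581.
KL = -1.832581 - 2 + 5 = 1.1674

1.1674


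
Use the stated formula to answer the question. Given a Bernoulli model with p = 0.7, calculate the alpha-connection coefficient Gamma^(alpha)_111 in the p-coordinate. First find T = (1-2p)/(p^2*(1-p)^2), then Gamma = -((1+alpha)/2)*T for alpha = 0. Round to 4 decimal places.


Skewness (Amari-Chentsov) tensor: T = (1-2p)/(p^2*(1-p)^2).
p = 0.7, 1-2p = -0.4, p^2 = 0.49, (1-p)^2 = 0.09.
T = -0.4/(0.49 * 0.09) = -9.070295.
In the p-coordinate, Gamma^(alpha) = Gamma^(0) - (alpha/2)*T with Gamma^(0) = (1/2)*g'(p) = -T/2,
so Gamma^(alpha) = -((1+alpha)/2)*T.
alpha = 0, -(1+alpha)/2 = -0.5.
Gamma = -0.5 * -9.070295 = 4.5351

4.5351


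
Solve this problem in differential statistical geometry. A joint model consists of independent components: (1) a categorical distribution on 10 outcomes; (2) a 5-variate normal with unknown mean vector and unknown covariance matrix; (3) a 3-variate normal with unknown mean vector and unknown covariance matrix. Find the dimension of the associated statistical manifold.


The dimension of a statistical manifold equals the number of free
(independent) real parameters of the model. For a product of independent
blocks the parameter counts add.
- categorical on 10 outcomes (probabilities sum to 1): 10-1 = 9.
- 5-variate normal: 5 (mean) + 5*6/2 = 15 (symmetric covariance) = 20.
- 3-variate normal: 3 (mean) + 3*4/2 = 6 (symmetric covariance) = 9.
Total = 9 + 20 + 9 = 38.
Dimension = 38

38


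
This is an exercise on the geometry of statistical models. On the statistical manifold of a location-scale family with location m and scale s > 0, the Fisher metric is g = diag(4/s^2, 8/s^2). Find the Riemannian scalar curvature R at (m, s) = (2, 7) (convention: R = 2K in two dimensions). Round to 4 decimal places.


The metric has the form g = (A dm^2 + B ds^2)/s^2 with A = 4, B = 8.
Substitute u = sqrt(A/B)*m: g = B*(du^2 + ds^2)/s^2, i.e. B times the
Poincare upper half-plane metric, which has constant Gaussian curvature -1.
Scaling a 2D metric by a constant c divides the Gaussian curvature by c,
so K = -1/B = -1/(8) = -0.1250 everywhere (the point (m, s) = (2, 7) is irrelevant:
the curvature is constant).
Scalar curvature in dimension 2: R = 2K = -2/(8) = -0.2500.

-0.2500


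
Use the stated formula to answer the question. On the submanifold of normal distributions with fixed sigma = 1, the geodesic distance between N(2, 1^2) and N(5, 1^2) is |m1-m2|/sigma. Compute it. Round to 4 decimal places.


On the fixed-variance normal subfamily, geodesic distance = |m1-m2|/sigma.
|2 - 5| = 3.
sigma = 1.
d = 3/1 = 3.0000

3.0000


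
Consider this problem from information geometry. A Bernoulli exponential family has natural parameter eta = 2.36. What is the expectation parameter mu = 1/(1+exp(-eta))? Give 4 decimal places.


Dual coordinate (expectation parameter) for Bernoulli:
mu = 1/(1+exp(-eta)).
eta = 2.36.
exp(-eta) = exp(-2.36) = 0.09442.
mu = 1/(1+0.09442) = 0.9137

0.9137


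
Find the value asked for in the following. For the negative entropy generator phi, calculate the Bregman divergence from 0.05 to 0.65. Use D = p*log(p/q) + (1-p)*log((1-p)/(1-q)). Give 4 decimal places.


Bregman divergence with negative entropy generator:
D = p*log(p/q) + (1-p)*log((1-p)/(1-q)).
p = 0.05, q = 0.65.
p*log(p/q) = 0.05*log(0.05/0.65) = -0.128247.
(1-p)*log((1-p)/(1-q)) = 0.95*log(0.95/0.35) = 0.948602.
D = -0.128247 + 0.948602 = 0.8204

0.8204


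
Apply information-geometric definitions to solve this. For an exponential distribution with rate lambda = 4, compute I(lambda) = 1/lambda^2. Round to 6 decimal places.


Fisher information for exponential: I(lambda) = 1/lambda^2.
lambda = 4, lambda^2 = 16.
I = 1/16 = 0.062500

0.062500


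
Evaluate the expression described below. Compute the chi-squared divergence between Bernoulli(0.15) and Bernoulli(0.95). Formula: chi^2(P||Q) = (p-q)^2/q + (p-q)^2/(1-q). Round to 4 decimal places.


Chi-squared divergence between Bernoulli distributions:
chi^2 = (p-q)^2/q + (p-q)^2/(1-q).
p = 0.15, q = 0.95, p-q = -0.8.
(p-q)^2 = 0.64.
term1 = 0.64/0.95 = 0.673684.
term2 = 0.64/0.05 = 12.8.
chi^2 = 0.673684 + 12.8 = 13.4737

13.4737


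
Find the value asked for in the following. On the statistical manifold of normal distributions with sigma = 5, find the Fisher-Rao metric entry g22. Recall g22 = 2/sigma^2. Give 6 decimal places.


For the 2-parameter normal family, the Fisher metric has:
  g11 = 1/sigma^2, g22 = 2/sigma^2.
sigma = 5, sigma^2 = 25.
g22 = 0.080000

0.080000


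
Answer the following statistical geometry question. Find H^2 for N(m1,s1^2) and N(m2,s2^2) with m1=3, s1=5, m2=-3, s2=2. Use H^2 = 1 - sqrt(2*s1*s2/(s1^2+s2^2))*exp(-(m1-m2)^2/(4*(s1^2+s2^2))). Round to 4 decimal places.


Squared Hellinger distance for Gaussians:
H^2 = 1 - sqrt(2*s1*s2/(s1^2+s2^2)) * exp(-(m1-m2)^2/(4*(s1^2+s2^2))).
s1^2 = 25, s2^2 = 4, s1^2+s2^2 = 29.
sqrt(2*5*2/(29)) = 0.830455.
(m1-m2)^2 = (6)^2 = 36.
exp(-36/(4*29)) = exp(-0.310345) = 0.733194.
H^2 = 1 - 0.830455*0.733194 = 0.3911

0.3911


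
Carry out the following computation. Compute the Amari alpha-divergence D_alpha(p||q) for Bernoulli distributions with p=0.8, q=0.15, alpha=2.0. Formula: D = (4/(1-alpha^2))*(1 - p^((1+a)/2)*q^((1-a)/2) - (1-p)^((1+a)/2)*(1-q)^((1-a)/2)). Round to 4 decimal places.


Amari alpha-divergence:
D = (4/(1-alpha^2))*(1 - p^((1+a)/2)*q^((1-a)/2) - (1-p)^((1+a)/2)*(1-q)^((1-a)/2)).
alpha = 2.0, p = 0.8, q = 0.15.
e1 = (1+alpha)/2 = 1.5, e2 = (1-alpha)/2 = -0.5.
t1 = p^e1 * q^e2 = 0.8^1.5 * 0.15^-0.5 = 1.847521.
t2 = (1-p)^e1 * (1-q)^e2 = 0.2^1.5 * 0.85^-0.5 = 0.097014.
4/(1-alpha^2) = -1.333333.
D = -1.333333*(1 - 1.847521 - 0.097014) = 1.2594

1.2594


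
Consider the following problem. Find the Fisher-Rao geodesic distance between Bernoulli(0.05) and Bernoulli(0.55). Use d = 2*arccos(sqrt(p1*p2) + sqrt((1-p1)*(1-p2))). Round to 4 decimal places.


Geodesic distance on Bernoulli manifold:
d(p1,p2) = 2*arccos(sqrt(p1*p2) + sqrt((1-p1)*(1-p2))).
sqrt(p1*p2) = sqrt(0.05*0.55) = 0.165831.
sqrt((1-p1)*(1-p2)) = sqrt(0.95*0.45) = 0.653835.
arg = 0.165831 + 0.653835 = 0.819666.
d = 2*arccos(0.819666) = 1.2199

1.2199


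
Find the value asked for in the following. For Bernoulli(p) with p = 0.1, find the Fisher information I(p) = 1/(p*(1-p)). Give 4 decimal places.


For Bernoulli(p), Fisher information is I(p) = 1/(p*(1-p)).
p = 0.1, 1-p = 0.9.
p*(1-p) = 0.09.
I(p) = 1/0.09 = 11.1111

11.1111


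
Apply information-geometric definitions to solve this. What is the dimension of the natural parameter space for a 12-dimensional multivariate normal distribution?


Exponential family dimension calculation:
For 12-dim MVN: mean has 12 params, covariance has 12*13/2 = 78 unique entries.
Total dim = 12 + 78 = 90.

90


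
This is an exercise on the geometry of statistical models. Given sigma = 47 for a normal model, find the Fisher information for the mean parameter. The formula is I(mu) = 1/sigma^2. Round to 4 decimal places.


The Fisher information for the mean of a normal distribution is I(mu) = 1/sigma^2.
sigma = 47, so sigma^2 = 2209.
I(mu) = 1/2209 = 0.0005

0.0005


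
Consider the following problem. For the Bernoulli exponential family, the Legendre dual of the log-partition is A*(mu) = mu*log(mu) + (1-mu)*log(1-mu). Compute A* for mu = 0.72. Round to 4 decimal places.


Legendre transform for Bernoulli:
A*(mu) = mu*log(mu) + (1-mu)*log(1-mu).
mu = 0.72, 1-mu = 0.28.
mu*log(mu) = 0.72*log(0.72) = -0.236523.
(1-mu)*log(1-mu) = 0.28*log(0.28) = -0.35643.
A* = -0.236523 + -0.35643 = -0.5930

-0.5930


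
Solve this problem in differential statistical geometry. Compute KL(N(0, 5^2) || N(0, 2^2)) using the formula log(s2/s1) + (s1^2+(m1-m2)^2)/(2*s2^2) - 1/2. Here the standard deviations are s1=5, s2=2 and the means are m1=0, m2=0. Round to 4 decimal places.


KL divergence between normal distributions:
KL = log(s2/s1) + (s1^2 + (m1-m2)^2)/(2*s2^2) - 1/2.
log(2/5) = -0.916291.
(5^2 + (0-0)^2)/(2*2^2) = (25 + 0)/8 = 3.125.
KL = -0.916291 + 3.125 - 0.5 = 1.7087

1.7087


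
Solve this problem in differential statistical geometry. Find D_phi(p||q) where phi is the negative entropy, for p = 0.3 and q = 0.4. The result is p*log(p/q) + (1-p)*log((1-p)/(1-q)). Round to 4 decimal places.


Bregman divergence with negative entropy generator:
D = p*log(p/q) + (1-p)*log((1-p)/(1-q)).
p = 0.3, q = 0.4.
p*log(p/q) = 0.3*log(0.3/0.4) = -0.086305.
(1-p)*log((1-p)/(1-q)) = 0.7*log(0.7/0.6) = 0.107905.
D = -0.086305 + 0.107905 = 0.0216

0.0216


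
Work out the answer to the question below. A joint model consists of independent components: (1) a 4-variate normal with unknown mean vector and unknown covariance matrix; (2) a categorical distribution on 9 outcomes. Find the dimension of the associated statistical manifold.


The dimension of a statistical manifold equals the number of free
(independent) real parameters of the model. For a product of independent
blocks the parameter counts add.
- 4-variate normal: 4 (mean) + 4*5/2 = 10 (symmetric covariance) = 14.
- categorical on 9 outcomes (probabilities sum to 1): 9-1 = 8.
Total = 14 + 8 = 22.
Dimension = 22

22


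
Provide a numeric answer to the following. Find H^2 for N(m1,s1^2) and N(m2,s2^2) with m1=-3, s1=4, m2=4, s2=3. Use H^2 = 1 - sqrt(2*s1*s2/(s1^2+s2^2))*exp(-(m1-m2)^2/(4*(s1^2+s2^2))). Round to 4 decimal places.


Squared Hellinger distance for Gaussians:
H^2 = 1 - sqrt(2*s1*s2/(s1^2+s2^2)) * exp(-(m1-m2)^2/(4*(s1^2+s2^2))).
s1^2 = 16, s2^2 = 9, s1^2+s2^2 = 25.
sqrt(2*4*3/(25)) = 0.979796.
(m1-m2)^2 = (-7)^2 = 49.
exp(-49/(4*25)) = exp(-0.49) = 0.612626.
H^2 = 1 - 0.979796*0.612626 = 0.3998

0.3998


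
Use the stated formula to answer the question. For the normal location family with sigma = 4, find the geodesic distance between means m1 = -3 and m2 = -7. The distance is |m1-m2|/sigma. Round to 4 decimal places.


On the fixed-variance normal subfamily, geodesic distance = |m1-m2|/sigma.
|-3 - -7| = 4.
sigma = 4.
d = 4/4 = 1.0000

1.0000


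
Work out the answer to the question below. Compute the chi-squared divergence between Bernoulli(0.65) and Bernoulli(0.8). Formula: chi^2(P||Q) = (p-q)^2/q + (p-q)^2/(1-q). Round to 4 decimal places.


Chi-squared divergence between Bernoulli distributions:
chi^2 = (p-q)^2/q + (p-q)^2/(1-q).
p = 0.65, q = 0.8, p-q = -0.15.
(p-q)^2 = 0.0225.
term1 = 0.0225/0.8 = 0.028125.
term2 = 0.0225/0.2 = 0.1125.
chi^2 = 0.028125 + 0.1125 = 0.1406

0.1406


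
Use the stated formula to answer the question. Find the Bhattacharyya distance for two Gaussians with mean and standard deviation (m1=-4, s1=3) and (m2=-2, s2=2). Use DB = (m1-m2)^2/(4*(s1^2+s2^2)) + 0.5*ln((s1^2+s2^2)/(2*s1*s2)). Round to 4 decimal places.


Bhattacharyya distance between two Gaussians:
DB = (m1-m2)^2/(4*(s1^2+s2^2)) + (1/2)*ln((s1^2+s2^2)/(2*s1*s2)).
(m1-m2)^2 = (-2)^2 = 4.
s1^2+s2^2 = 9 + 4 = 13.
term1 = 4/52 = 0.076923.
term2 = 0.5*ln(13/12.0) = 0.040021.
DB = 0.076923 + 0.040021 = 0.1169

0.1169


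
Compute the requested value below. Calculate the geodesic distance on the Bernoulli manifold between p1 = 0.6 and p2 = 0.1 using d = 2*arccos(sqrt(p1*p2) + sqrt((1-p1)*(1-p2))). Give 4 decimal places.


Geodesic distance on Bernoulli manifold:
d(p1,p2) = 2*arccos(sqrt(p1*p2) + sqrt((1-p1)*(1-p2))).
sqrt(p1*p2) = sqrt(0.6*0.1) = 0.244949.
sqrt((1-p1)*(1-p2)) = sqrt(0.4*0.9) = 0.6.
arg = 0.244949 + 0.6 = 0.844949.
d = 2*arccos(0.844949) = 1.1287

1.1287


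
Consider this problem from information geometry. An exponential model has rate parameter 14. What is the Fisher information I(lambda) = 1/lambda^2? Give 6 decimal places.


Fisher information for exponential: I(lambda) = 1/lambda^2.
lambda = 14, lambda^2 = 196.
I = 1/196 = 0.005102

0.005102


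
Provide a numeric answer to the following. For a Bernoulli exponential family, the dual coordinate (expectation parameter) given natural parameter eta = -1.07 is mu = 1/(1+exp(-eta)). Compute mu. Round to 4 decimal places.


Dual coordinate (expectation parameter) for Bernoulli:
mu = 1/(1+exp(-eta)).
eta = -1.07.
exp(-eta) = exp(1.07) = 2.915379.
mu = 1/(1+2.915379) = 0.2554

0.2554


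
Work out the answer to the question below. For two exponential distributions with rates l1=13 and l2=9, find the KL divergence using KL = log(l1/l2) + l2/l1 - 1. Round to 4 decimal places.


KL divergence for exponential family:
KL = log(l1/l2) + l2/l1 - 1.
log(13/9) = 0.367725.
9/13 = 0.692308.
KL = 0.367725 + 0.692308 - 1 = 0.0600

0.0600


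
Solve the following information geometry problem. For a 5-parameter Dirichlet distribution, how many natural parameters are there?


Exponential family dimension calculation:
Dirichlet with 5 components has 5 natural parameters.

5


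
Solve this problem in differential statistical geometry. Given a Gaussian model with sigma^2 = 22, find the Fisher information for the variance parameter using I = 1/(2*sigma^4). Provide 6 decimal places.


Fisher information for variance: I(sigma^2) = 1/(2*sigma^4).
sigma^2 = 22, so sigma^4 = 484.
I = 1/(2*484) = 1/968 = 0.001033

0.001033


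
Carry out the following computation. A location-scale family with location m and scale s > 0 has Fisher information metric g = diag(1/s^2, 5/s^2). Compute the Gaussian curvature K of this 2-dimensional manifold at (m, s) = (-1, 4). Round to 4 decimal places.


The metric has the form g = (A dm^2 + B ds^2)/s^2 with A = 1, B = 5.
Substitute u = sqrt(A/B)*m: g = B*(du^2 + ds^2)/s^2, i.e. B times the
Poincare upper half-plane metric, which has constant Gaussian curvature -1.
Scaling a 2D metric by a constant c divides the Gaussian curvature by c,
so K = -1/B = -1/(5) = -0.2000 everywhere (the point (m, s) = (-1, 4) is irrelevant:
the curvature is constant).
The requested Gaussian curvature is K = -0.2000.

-0.2000


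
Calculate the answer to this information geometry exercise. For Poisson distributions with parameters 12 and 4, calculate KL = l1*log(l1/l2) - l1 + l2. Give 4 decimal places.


KL divergence for Poisson:
KL = l1*log(l1/l2) - l1 + l2.
l1 = 12, l2 = 4.
log(12/4) = 1.098612.
l1*log(l1/l2) = 12 * 1.098612 = 13.183347.
KL = 13.183347 - 12 + 4 = 5.1833

5.1833


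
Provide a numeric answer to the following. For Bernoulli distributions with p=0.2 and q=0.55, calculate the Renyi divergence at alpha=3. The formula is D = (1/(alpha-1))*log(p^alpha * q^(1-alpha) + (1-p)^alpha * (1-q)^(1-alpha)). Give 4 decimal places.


Renyi divergence of order alpha between Bernoulli distributions:
D = (1/(alpha-1))*log(p^alpha * q^(1-alpha) + (1-p)^alpha * (1-q)^(1-alpha)).
alpha = 3, p = 0.2, q = 0.55.
p^alpha * q^(1-alpha) = 0.2^3 * 0.55^-2 = 0.026446.
(1-p)^alpha * (1-q)^(1-alpha) = 0.8^3 * 0.45^-2 = 2.528395.
sum = 0.026446 + 2.528395 = 2.554841.
D = (1/2)*log(2.554841) = 0.4690

0.4690


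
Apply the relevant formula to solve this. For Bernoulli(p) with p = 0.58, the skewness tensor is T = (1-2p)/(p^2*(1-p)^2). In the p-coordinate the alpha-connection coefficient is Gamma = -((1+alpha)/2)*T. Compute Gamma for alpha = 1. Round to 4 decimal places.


Skewness (Amari-Chentsov) tensor: T = (1-2p)/(p^2*(1-p)^2).
p = 0.58, 1-2p = -0.16, p^2 = 0.3364, (1-p)^2 = 0.1764.
T = -0.16/(0.3364 * 0.1764) = -2.696283.
In the p-coordinate, Gamma^(alpha) = Gamma^(0) - (alpha/2)*T with Gamma^(0) = (1/2)*g'(p) = -T/2,
so Gamma^(alpha) = -((1+alpha)/2)*T.
alpha = 1, -(1+alpha)/2 = -1.0.
Gamma = -1.0 * -2.696283 = 2.6963

2.6963


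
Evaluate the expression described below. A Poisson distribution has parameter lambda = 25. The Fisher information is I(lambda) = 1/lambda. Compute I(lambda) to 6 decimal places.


Fisher information for Poisson: I(lambda) = 1/lambda.
lambda = 25.
I(lambda) = 1/25 = 0.040000

0.040000


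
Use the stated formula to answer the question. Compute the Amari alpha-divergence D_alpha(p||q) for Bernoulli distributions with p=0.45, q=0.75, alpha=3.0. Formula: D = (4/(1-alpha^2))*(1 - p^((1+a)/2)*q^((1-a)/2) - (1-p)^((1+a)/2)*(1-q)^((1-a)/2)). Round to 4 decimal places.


Amari alpha-divergence:
D = (4/(1-alpha^2))*(1 - p^((1+a)/2)*q^((1-a)/2) - (1-p)^((1+a)/2)*(1-q)^((1-a)/2)).
alpha = 3.0, p = 0.45, q = 0.75.
e1 = (1+alpha)/2 = 2.0, e2 = (1-alpha)/2 = -1.0.
t1 = p^e1 * q^e2 = 0.45^2.0 * 0.75^-1.0 = 0.27.
t2 = (1-p)^e1 * (1-q)^e2 = 0.55^2.0 * 0.25^-1.0 = 1.21.
4/(1-alpha^2) = -0.5.
D = -0.5*(1 - 0.27 - 1.21) = 0.2400

0.2400


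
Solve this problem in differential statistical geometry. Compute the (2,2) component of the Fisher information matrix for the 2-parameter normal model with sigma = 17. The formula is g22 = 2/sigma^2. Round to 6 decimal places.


For the 2-parameter normal family, the Fisher metric has:
  g11 = 1/sigma^2, g22 = 2/sigma^2.
sigma = 17, sigma^2 = 289.
g22 = 0.006920

0.006920


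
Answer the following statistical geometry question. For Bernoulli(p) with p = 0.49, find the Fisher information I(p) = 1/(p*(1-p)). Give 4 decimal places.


For Bernoulli(p), Fisher information is I(p) = 1/(p*(1-p)).
p = 0.49, 1-p = 0.51.
p*(1-p) = 0.2499.
I(p) = 1/0.2499 = 4.0016

4.0016


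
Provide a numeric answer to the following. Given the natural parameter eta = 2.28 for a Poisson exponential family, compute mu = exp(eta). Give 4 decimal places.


Expectation parameter for Poisson exponential family:
mu = exp(eta).
eta = 2.28.
mu = exp(2.28) = 9.7767

9.7767


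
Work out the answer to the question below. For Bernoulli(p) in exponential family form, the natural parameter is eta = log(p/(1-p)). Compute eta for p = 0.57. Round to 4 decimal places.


Natural parameter for Bernoulli: eta = log(p/(1-p)).
p = 0.57, 1-p = 0.43.
p/(1-p) = 1.325581.
eta = log(1.325581) = 0.2819

0.2819


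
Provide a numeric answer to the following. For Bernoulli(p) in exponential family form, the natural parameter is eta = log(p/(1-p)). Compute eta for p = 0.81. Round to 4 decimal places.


Natural parameter for Bernoulli: eta = log(p/(1-p)).
p = 0.81, 1-p = 0.19.
p/(1-p) = 4.263158.
eta = log(4.263158) = 1.4500

1.4500


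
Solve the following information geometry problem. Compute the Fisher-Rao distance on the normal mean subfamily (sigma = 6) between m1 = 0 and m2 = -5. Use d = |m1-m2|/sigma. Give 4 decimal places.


On the fixed-variance normal subfamily, geodesic distance = |m1-m2|/sigma.
|0 - -5| = 5.
sigma = 6.
d = 5/6 = 0.8333

0.8333


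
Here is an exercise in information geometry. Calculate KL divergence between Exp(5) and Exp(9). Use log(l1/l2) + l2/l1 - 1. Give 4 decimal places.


KL divergence for exponential family:
KL = log(l1/l2) + l2/l1 - 1.
log(5/9) = -0.587787.
9/5 = 1.8.
KL = -0.587787 + 1.8 - 1 = 0.2122

0.2122


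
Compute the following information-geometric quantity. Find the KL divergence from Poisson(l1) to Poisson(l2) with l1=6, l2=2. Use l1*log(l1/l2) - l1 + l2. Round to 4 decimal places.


KL divergence for Poisson:
KL = l1*log(l1/l2) - l1 + l2.
l1 = 6, l2 = 2.
log(6/2) = 1.098612.
l1*log(l1/l2) = 6 * 1.098612 = 6.591674.
KL = 6.591674 - 6 + 2 = 2.5917

2.5917


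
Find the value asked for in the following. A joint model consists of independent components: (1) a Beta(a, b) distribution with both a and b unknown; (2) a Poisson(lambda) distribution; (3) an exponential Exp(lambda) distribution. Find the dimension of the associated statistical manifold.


The dimension of a statistical manifold equals the number of free
(independent) real parameters of the model. For a product of independent
blocks the parameter counts add.
- Beta (a, b): 2.
- Poisson (lambda): 1.
- exponential (lambda): 1.
Total = 2 + 1 + 1 = 4.
Dimension = 4

4


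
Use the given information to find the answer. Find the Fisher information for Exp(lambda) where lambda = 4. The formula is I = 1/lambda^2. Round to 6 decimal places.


Fisher information for exponential: I(lambda) = 1/lambda^2.
lambda = 4, lambda^2 = 16.
I = 1/16 = 0.062500

0.062500


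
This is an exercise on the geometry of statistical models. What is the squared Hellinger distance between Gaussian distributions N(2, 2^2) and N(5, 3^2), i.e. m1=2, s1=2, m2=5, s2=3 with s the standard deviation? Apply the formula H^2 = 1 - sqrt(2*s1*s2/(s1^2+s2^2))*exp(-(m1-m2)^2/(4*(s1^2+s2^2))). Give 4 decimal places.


Squared Hellinger distance for Gaussians:
H^2 = 1 - sqrt(2*s1*s2/(s1^2+s2^2)) * exp(-(m1-m2)^2/(4*(s1^2+s2^2))).
s1^2 = 4, s2^2 = 9, s1^2+s2^2 = 13.
sqrt(2*2*3/(13)) = 0.960769.
(m1-m2)^2 = (-3)^2 = 9.
exp(-9/(4*13)) = exp(-0.173077) = 0.841073.
H^2 = 1 - 0.960769*0.841073 = 0.1919

0.1919


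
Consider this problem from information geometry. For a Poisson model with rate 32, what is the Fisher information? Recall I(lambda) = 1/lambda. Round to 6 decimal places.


Fisher information for Poisson: I(lambda) = 1/lambda.
lambda = 32.
I(lambda) = 1/32 = 0.031250

0.031250


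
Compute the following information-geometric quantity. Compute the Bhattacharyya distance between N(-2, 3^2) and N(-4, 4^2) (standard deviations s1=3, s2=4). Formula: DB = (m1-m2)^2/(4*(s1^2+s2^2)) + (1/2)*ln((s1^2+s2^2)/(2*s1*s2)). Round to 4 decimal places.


Bhattacharyya distance between two Gaussians:
DB = (m1-m2)^2/(4*(s1^2+s2^2)) + (1/2)*ln((s1^2+s2^2)/(2*s1*s2)).
(m1-m2)^2 = (2)^2 = 4.
s1^2+s2^2 = 9 + 16 = 25.
term1 = 4/100 = 0.04.
term2 = 0.5*ln(25/24.0) = 0.020411.
DB = 0.04 + 0.020411 = 0.0604

0.0604


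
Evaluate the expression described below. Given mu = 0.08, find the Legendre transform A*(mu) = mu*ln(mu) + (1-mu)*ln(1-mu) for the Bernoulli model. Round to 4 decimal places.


Legendre transform for Bernoulli:
A*(mu) = mu*log(mu) + (1-mu)*log(1-mu).
mu = 0.08, 1-mu = 0.92.
mu*log(mu) = 0.08*log(0.08) = -0.202058.
(1-mu)*log(1-mu) = 0.92*log(0.92) = -0.076711.
A* = -0.202058 + -0.076711 = -0.2788

-0.2788


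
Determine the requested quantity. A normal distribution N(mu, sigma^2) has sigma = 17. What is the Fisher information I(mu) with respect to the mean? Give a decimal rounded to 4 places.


The Fisher information for the mean of a normal distribution is I(mu) = 1/sigma^2.
sigma = 17, so sigma^2 = 289.
I(mu) = 1/289 = 0.0035

0.0035


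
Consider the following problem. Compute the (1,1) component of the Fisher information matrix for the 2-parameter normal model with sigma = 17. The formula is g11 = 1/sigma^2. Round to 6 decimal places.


For the 2-parameter normal family, the Fisher metric has:
  g11 = 1/sigma^2, g22 = 2/sigma^2.
sigma = 17, sigma^2 = 289.
g11 = 0.003460

0.003460


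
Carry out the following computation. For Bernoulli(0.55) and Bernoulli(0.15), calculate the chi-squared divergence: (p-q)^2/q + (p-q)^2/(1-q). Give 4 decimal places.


Chi-squared divergence between Bernoulli distributions:
chi^2 = (p-q)^2/q + (p-q)^2/(1-q).
p = 0.55, q = 0.15, p-q = 0.4.
(p-q)^2 = 0.16.
term1 = 0.16/0.15 = 1.066667.
term2 = 0.16/0.85 = 0.188235.
chi^2 = 1.066667 + 0.188235 = 1.2549

1.2549


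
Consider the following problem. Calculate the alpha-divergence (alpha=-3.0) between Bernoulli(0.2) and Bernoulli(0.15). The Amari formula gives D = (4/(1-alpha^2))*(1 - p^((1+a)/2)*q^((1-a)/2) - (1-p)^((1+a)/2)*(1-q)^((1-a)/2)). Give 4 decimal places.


Amari alpha-divergence:
D = (4/(1-alpha^2))*(1 - p^((1+a)/2)*q^((1-a)/2) - (1-p)^((1+a)/2)*(1-q)^((1-a)/2)).
alpha = -3.0, p = 0.2, q = 0.15.
e1 = (1+alpha)/2 = -1.0, e2 = (1-alpha)/2 = 2.0.
t1 = p^e1 * q^e2 = 0.2^-1.0 * 0.15^2.0 = 0.1125.
t2 = (1-p)^e1 * (1-q)^e2 = 0.8^-1.0 * 0.85^2.0 = 0.903125.
4/(1-alpha^2) = -0.5.
D = -0.5*(1 - 0.1125 - 0.903125) = 0.0078

0.0078


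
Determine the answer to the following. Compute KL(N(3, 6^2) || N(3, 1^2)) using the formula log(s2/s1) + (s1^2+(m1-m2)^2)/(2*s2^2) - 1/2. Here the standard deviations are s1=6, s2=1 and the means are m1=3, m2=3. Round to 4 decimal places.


KL divergence between normal distributions:
KL = log(s2/s1) + (s1^2 + (m1-m2)^2)/(2*s2^2) - 1/2.
log(1/6) = -1.791759.
(6^2 + (3-3)^2)/(2*1^2) = (36 + 0)/2 = 18.0.
KL = -1.791759 + 18.0 - 0.5 = 15.7082

15.7082


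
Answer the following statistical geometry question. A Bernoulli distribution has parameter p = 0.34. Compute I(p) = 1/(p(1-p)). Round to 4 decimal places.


For Bernoulli(p), Fisher information is I(p) = 1/(p*(1-p)).
p = 0.34, 1-p = 0.66.
p*(1-p) = 0.2244.
I(p) = 1/0.2244 = 4.4563

4.4563


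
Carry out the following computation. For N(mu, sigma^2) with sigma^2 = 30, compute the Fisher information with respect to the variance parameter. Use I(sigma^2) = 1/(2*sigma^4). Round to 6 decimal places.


Fisher information for variance: I(sigma^2) = 1/(2*sigma^4).
sigma^2 = 30, so sigma^4 = 900.
I = 1/(2*900) = 1/1800 = 0.000556

0.000556


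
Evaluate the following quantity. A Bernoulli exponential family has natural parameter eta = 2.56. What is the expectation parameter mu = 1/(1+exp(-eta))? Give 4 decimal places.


Dual coordinate (expectation parameter) for Bernoulli:
mu = 1/(1+exp(-eta)).
eta = 2.56.
exp(-eta) = exp(-2.56) = 0.077305.
mu = 1/(1+0.077305) = 0.9282

0.9282


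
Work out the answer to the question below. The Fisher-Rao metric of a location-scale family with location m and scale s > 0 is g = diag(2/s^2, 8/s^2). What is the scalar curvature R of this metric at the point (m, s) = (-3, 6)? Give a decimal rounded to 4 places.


The metric has the form g = (A dm^2 + B ds^2)/s^2 with A = 2, B = 8.
Substitute u = sqrt(A/B)*m: g = B*(du^2 + ds^2)/s^2, i.e. B times the
Poincare upper half-plane metric, which has constant Gaussian curvature -1.
Scaling a 2D metric by a constant c divides the Gaussian curvature by c,
so K = -1/B = -1/(8) = -0.1250 everywhere (the point (m, s) = (-3, 6) is irrelevant:
the curvature is constant).
Scalar curvature in dimension 2: R = 2K = -2/(8) = -0.2500.

-0.2500


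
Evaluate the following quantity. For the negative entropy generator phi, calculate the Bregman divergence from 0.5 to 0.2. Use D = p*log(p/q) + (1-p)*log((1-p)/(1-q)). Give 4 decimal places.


Bregman divergence with negative entropy generator:
D = p*log(p/q) + (1-p)*log((1-p)/(1-q)).
p = 0.5, q = 0.2.
p*log(p/q) = 0.5*log(0.5/0.2) = 0.458145.
(1-p)*log((1-p)/(1-q)) = 0.5*log(0.5/0.8) = -0.235002.
D = 0.458145 + -0.235002 = 0.2231

0.2231


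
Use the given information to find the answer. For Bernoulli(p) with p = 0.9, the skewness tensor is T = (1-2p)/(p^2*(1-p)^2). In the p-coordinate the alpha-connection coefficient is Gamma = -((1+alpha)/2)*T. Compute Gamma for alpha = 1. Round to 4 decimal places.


Skewness (Amari-Chentsov) tensor: T = (1-2p)/(p^2*(1-p)^2).
p = 0.9, 1-2p = -0.8, p^2 = 0.81, (1-p)^2 = 0.01.
T = -0.8/(0.81 * 0.01) = -98.765432.
In the p-coordinate, Gamma^(alpha) = Gamma^(0) - (alpha/2)*T with Gamma^(0) = (1/2)*g'(p) = -T/2,
so Gamma^(alpha) = -((1+alpha)/2)*T.
alpha = 1, -(1+alpha)/2 = -1.0.
Gamma = -1.0 * -98.765432 = 98.7654

98.7654


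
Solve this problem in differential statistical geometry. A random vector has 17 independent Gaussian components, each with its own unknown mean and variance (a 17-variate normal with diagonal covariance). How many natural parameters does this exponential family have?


Exponential family dimension calculation:
Each univariate normal has two natural parameters (mu/sigma^2 and -1/(2 sigma^2)).
With 17 independent components, dim = 2 * 17 = 34.

34


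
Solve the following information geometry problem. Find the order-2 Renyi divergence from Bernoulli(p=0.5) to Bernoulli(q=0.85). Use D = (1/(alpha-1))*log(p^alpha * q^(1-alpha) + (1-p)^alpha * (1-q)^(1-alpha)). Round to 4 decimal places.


Renyi divergence of order alpha between Bernoulli distributions:
D = (1/(alpha-1))*log(p^alpha * q^(1-alpha) + (1-p)^alpha * (1-q)^(1-alpha)).
alpha = 2, p = 0.5, q = 0.85.
p^alpha * q^(1-alpha) = 0.5^2 * 0.85^-1 = 0.294118.
(1-p)^alpha * (1-q)^(1-alpha) = 0.5^2 * 0.15^-1 = 1.666667.
sum = 0.294118 + 1.666667 = 1.960784.
D = (1/1)*log(1.960784) = 0.6733

0.6733


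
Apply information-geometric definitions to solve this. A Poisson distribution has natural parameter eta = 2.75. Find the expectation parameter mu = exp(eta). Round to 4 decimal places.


Expectation parameter for Poisson exponential family:
mu = exp(eta).
eta = 2.75.
mu = exp(2.75) = 15.6426

15.6426


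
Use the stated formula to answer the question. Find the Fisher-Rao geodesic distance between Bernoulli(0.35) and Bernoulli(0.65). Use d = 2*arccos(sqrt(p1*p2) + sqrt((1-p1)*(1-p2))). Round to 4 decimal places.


Geodesic distance on Bernoulli manifold:
d(p1,p2) = 2*arccos(sqrt(p1*p2) + sqrt((1-p1)*(1-p2))).
sqrt(p1*p2) = sqrt(0.35*0.65) = 0.47697.
sqrt((1-p1)*(1-p2)) = sqrt(0.65*0.35) = 0.47697.
arg = 0.47697 + 0.47697 = 0.953939.
d = 2*arccos(0.953939) = 0.6094

0.6094


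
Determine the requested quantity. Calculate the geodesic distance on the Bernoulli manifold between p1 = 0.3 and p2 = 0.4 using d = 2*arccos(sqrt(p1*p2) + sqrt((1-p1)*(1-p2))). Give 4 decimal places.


Geodesic distance on Bernoulli manifold:
d(p1,p2) = 2*arccos(sqrt(p1*p2) + sqrt((1-p1)*(1-p2))).
sqrt(p1*p2) = sqrt(0.3*0.4) = 0.34641.
sqrt((1-p1)*(1-p2)) = sqrt(0.7*0.6) = 0.648074.
arg = 0.34641 + 0.648074 = 0.994484.
d = 2*arccos(0.994484) = 0.2102

0.2102


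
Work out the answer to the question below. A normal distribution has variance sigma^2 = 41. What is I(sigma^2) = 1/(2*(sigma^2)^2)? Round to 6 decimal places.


Fisher information for variance: I(sigma^2) = 1/(2*sigma^4).
sigma^2 = 41, so sigma^4 = 1681.
I = 1/(2*1681) = 1/3362 = 0.000297

0.000297


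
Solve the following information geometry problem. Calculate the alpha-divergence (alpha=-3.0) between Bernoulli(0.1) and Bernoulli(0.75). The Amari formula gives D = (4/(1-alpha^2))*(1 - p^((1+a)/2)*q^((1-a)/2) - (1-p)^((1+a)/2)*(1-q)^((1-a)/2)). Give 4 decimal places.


Amari alpha-divergence:
D = (4/(1-alpha^2))*(1 - p^((1+a)/2)*q^((1-a)/2) - (1-p)^((1+a)/2)*(1-q)^((1-a)/2)).
alpha = -3.0, p = 0.1, q = 0.75.
e1 = (1+alpha)/2 = -1.0, e2 = (1-alpha)/2 = 2.0.
t1 = p^e1 * q^e2 = 0.1^-1.0 * 0.75^2.0 = 5.625.
t2 = (1-p)^e1 * (1-q)^e2 = 0.9^-1.0 * 0.25^2.0 = 0.069444.
4/(1-alpha^2) = -0.5.
D = -0.5*(1 - 5.625 - 0.069444) = 2.3472

2.3472


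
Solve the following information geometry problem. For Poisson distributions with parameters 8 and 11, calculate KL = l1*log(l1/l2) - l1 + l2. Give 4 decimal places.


KL divergence for Poisson:
KL = l1*log(l1/l2) - l1 + l2.
l1 = 8, l2 = 11.
log(8/11) = -0.318454.
l1*log(l1/l2) = 8 * -0.318454 = -2.54763.
KL = -2.54763 - 8 + 11 = 0.4524

0.4524


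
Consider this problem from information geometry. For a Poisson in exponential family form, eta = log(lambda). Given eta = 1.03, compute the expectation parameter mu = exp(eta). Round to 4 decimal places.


Expectation parameter for Poisson exponential family:
mu = exp(eta).
eta = 1.03.
mu = exp(1.03) = 2.8011

2.8011


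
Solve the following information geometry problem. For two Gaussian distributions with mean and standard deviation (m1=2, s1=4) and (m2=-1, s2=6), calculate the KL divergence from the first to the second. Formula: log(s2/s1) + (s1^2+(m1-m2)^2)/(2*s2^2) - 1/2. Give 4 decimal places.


KL divergence between normal distributions:
KL = log(s2/s1) + (s1^2 + (m1-m2)^2)/(2*s2^2) - 1/2.
log(6/4) = 0.405465.
(4^2 + (2--1)^2)/(2*6^2) = (16 + 9)/72 = 0.347222.
KL = 0.405465 + 0.347222 - 0.5 = 0.2527

0.2527


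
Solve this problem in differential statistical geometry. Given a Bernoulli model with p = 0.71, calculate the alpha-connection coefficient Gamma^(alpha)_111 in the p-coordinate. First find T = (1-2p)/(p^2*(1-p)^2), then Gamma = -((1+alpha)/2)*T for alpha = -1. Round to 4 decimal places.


Skewness (Amari-Chentsov) tensor: T = (1-2p)/(p^2*(1-p)^2).
p = 0.71, 1-2p = -0.42, p^2 = 0.5041, (1-p)^2 = 0.0841.
T = -0.42/(0.5041 * 0.0841) = -9.906873.
In the p-coordinate, Gamma^(alpha) = Gamma^(0) - (alpha/2)*T with Gamma^(0) = (1/2)*g'(p) = -T/2,
so Gamma^(alpha) = -((1+alpha)/2)*T.
alpha = -1, -(1+alpha)/2 = 0.0.
Gamma = 0.0 * -9.906873 = 0.0000

0.0000
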